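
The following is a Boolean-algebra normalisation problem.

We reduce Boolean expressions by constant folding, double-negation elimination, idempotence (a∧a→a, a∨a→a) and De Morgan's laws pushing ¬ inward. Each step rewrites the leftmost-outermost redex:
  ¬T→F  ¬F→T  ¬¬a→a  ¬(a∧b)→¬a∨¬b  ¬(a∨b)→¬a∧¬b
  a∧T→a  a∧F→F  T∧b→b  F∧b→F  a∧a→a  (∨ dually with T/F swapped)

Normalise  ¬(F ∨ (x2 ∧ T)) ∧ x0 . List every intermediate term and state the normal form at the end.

  start: ¬(F ∨ (x2 ∧ T)) ∧ x0
  [1] (¬F ∧ ¬(x2 ∧ T)) ∧ x0
  [2] (T ∧ ¬(x2 ∧ T)) ∧ x0
  [3] ¬(x2 ∧ T) ∧ x0
  [4] (¬x2 ∨ ¬T) ∧ x0
  [5] (¬x2 ∨ F) ∧ x0
  [6] ¬x2 ∧ x0

Answer: normal form = ¬x2 ∧ x0  (in 6 steps)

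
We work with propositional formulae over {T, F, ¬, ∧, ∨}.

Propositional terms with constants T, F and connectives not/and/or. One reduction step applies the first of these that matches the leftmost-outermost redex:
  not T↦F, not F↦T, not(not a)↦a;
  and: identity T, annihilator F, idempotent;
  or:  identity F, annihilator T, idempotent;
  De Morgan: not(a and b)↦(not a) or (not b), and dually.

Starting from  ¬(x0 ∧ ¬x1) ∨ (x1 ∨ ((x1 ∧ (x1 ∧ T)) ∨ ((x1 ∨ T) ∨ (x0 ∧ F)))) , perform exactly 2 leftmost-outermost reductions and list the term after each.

Answer: after 2 steps: (¬x0 ∨ x1) ∨ (x1 ∨ ((x1 ∧ (x1 ∧ T)) ∨ ((x1 ∨ T) ∨ (x0 ∧ F))))

Reduction:
  start: ¬(x0 ∧ ¬x1) ∨ (x1 ∨ ((x1 ∧ (x1 ∧ T)) ∨ ((x1 ∨ T) ∨ (x0 ∧ F))))
  →1  (¬x0 ∨ ¬¬x1) ∨ (x1 ∨ ((x1 ∧ (x1 ∧ T)) ∨ ((x1 ∨ T) ∨ (x0 ∧ F))))
  →2  (¬x0 ∨ x1) ∨ (x1 ∨ ((x1 ∧ (x1 ∧ T)) ∨ ((x1 ∨ T) ∨ (x0 ∧ F))))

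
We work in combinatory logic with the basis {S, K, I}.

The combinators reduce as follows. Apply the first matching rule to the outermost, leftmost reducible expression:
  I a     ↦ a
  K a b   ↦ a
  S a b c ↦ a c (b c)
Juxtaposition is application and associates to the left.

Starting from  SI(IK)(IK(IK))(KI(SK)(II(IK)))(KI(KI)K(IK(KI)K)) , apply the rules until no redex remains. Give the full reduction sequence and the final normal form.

Answer: normal form = K  (in 11 steps)

Working:
  start: SI(IK)(IK(IK))(KI(SK)(II(IK)))(KI(KI)K(IK(KI)K))
  →1  I(IK(IK))(IK(IK(IK)))(KI(SK)(II(IK)))(KI(KI)K(IK(KI)K))
  →2  IK(IK)(IK(IK(IK)))(KI(SK)(II(IK)))(KI(KI)K(IK(KI)K))
  →3  K(IK)(IK(IK(IK)))(KI(SK)(II(IK)))(KI(KI)K(IK(KI)K))
  →4  IK(KI(SK)(II(IK)))(KI(KI)K(IK(KI)K))
  →5  K(KI(SK)(II(IK)))(KI(KI)K(IK(KI)K))
  →6  KI(SK)(II(IK))
  →7  I(II(IK))
  →8  II(IK)
  →9  I(IK)
  →10  IK
  →11  K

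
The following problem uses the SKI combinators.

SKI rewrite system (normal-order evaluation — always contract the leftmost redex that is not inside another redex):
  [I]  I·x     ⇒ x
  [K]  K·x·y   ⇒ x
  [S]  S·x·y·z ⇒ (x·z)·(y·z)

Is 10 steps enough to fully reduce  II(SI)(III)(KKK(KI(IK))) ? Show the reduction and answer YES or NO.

  start: II(SI)(III)(KKK(KI(IK)))
  step 1: I(SI)(III)(KKK(KI(IK)))
  step 2: SI(III)(KKK(KI(IK)))
  step 3: I(KKK(KI(IK)))(III(KKK(KI(IK))))
  step 4: KKK(KI(IK))(III(KKK(KI(IK))))
  step 5: K(KI(IK))(III(KKK(KI(IK))))
  step 6: KI(IK)
  step 7: I

Answer: YES — reaches normal form I in 7 ≤ 10 steps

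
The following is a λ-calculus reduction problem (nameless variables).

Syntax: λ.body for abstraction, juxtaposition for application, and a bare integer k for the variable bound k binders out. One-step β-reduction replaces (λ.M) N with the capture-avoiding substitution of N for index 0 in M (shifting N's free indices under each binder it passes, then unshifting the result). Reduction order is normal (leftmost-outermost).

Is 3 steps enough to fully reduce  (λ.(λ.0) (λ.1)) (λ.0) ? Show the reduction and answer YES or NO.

  start: (λ.(λ.0) (λ.1)) (λ.0)
  step 1: (λ.0) (λ.λ.0)
  step 2: λ.λ.0

Answer: YES — reaches normal form λ.λ.0 in 2 ≤ 3 steps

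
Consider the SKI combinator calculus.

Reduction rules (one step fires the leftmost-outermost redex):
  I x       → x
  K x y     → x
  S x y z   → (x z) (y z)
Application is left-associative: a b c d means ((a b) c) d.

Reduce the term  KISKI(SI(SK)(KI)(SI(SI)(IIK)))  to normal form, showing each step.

Answer: normal form = I  (in 3 steps)

Derivation:
  start: KISKI(SI(SK)(KI)(SI(SI)(IIK)))
  [1] IKI(SI(SK)(KI)(SI(SI)(IIK)))
  [2] KI(SI(SK)(KI)(SI(SI)(IIK)))
  [3] I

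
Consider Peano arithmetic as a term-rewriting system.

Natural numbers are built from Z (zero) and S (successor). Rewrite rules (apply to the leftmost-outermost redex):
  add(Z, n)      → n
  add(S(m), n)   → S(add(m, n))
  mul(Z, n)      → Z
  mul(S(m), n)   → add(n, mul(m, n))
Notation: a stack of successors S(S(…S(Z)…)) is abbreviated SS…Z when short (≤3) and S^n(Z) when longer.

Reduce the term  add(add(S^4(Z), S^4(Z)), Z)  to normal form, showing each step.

Answer: normal form = S^8(Z)  (in 14 steps)

Working:
  start: add(add(S^4(Z), S^4(Z)), Z)
  [1] add(S(add(SSSZ, S^4(Z))), Z)
  [2] S(add(add(SSSZ, S^4(Z)), Z))
  [3] S(add(S(add(SSZ, S^4(Z))), Z))
  [4] S(S(add(add(SSZ, S^4(Z)), Z)))
  [5] S(S(add(S(add(SZ, S^4(Z))), Z)))
  [6] S(S(S(add(add(SZ, S^4(Z)), Z))))
  [7] S(S(S(add(S(add(Z, S^4(Z))), Z))))
  [8] S(S(S(S(add(add(Z, S^4(Z)), Z)))))
  [9] S(S(S(S(add(S^4(Z), Z)))))
  [10] S(S(S(S(S(add(SSSZ, Z))))))
  [11] S(S(S(S(S(S(add(SSZ, Z)))))))
  [12] S(S(S(S(S(S(S(add(SZ, Z))))))))
  [13] S(S(S(S(S(S(S(S(add(Z, Z)))))))))
  [14] S^8(Z)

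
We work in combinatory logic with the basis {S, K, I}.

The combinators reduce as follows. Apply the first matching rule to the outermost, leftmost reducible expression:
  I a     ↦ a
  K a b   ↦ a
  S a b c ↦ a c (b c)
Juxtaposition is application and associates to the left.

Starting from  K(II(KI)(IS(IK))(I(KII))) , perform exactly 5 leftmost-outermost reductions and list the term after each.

  start: K(II(KI)(IS(IK))(I(KII)))
  [1] K(I(KI)(IS(IK))(I(KII)))
  [2] K(KI(IS(IK))(I(KII)))
  [3] K(I(I(KII)))
  [4] K(I(KII))
  [5] K(KII)

Answer: after 5 steps: K(KII)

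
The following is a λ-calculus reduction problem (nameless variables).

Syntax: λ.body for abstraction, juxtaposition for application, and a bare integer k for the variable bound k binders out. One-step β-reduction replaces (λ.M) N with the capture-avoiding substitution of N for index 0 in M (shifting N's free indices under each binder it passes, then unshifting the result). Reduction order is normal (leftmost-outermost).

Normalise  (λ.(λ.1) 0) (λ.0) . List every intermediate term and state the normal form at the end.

Answer: normal form = λ.0  (in 2 steps)

Derivation:
  start: (λ.(λ.1) 0) (λ.0)
  step 1: (λ.λ.0) (λ.0)
  step 2: λ.0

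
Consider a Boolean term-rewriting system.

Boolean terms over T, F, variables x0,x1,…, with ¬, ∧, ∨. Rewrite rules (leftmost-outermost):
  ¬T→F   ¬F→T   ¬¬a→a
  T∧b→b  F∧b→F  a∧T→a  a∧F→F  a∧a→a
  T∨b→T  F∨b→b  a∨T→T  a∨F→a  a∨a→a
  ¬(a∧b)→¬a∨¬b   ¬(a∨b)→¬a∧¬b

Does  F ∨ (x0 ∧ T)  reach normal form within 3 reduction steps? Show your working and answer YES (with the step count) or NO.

Answer: YES — reaches normal form x0 in 2 ≤ 3 steps

Derivation:
  start: F ∨ (x0 ∧ T)
  [1] x0 ∧ T
  [2] x0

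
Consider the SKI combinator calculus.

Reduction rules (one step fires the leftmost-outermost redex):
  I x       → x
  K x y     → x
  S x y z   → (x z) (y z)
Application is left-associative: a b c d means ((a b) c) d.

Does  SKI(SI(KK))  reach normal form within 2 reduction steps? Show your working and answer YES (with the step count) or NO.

Answer: YES — reaches normal form SI(KK) in 2 ≤ 2 steps

Working:
  start: SKI(SI(KK))
  →1  K(SI(KK))(I(SI(KK)))
  →2  SI(KK)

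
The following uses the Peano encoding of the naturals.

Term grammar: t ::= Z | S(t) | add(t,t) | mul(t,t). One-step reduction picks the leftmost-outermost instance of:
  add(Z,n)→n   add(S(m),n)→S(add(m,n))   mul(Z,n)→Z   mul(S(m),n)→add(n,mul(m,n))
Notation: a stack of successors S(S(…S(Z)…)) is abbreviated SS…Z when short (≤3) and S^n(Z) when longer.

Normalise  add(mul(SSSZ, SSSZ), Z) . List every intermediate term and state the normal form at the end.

Answer: normal form = S^9(Z)  (in 26 steps)

Derivation:
  start: add(mul(SSSZ, SSSZ), Z)
  →1  add(add(SSSZ, mul(SSZ, SSSZ)), Z)
  →2  add(S(add(SSZ, mul(SSZ, SSSZ))), Z)
  →3  S(add(add(SSZ, mul(SSZ, SSSZ)), Z))
  →4  S(add(S(add(SZ, mul(SSZ, SSSZ))), Z))
  →5  S(S(add(add(SZ, mul(SSZ, SSSZ)), Z)))
  →6  S(S(add(S(add(Z, mul(SSZ, SSSZ))), Z)))
  →7  S(S(S(add(add(Z, mul(SSZ, SSSZ)), Z))))
  →8  S(S(S(add(mul(SSZ, SSSZ), Z))))
  →9  S(S(S(add(add(SSSZ, mul(SZ, SSSZ)), Z))))
  →10  S(S(S(add(S(add(SSZ, mul(SZ, SSSZ))), Z))))
  →11  S(S(S(S(add(add(SSZ, mul(SZ, SSSZ)), Z)))))
  →12  S(S(S(S(add(S(add(SZ, mul(SZ, SSSZ))), Z)))))
  →13  S(S(S(S(S(add(add(SZ, mul(SZ, SSSZ)), Z))))))
  →14  S(S(S(S(S(add(S(add(Z, mul(SZ, SSSZ))), Z))))))
  →15  S(S(S(S(S(S(add(add(Z, mul(SZ, SSSZ)), Z)))))))
  →16  S(S(S(S(S(S(add(mul(SZ, SSSZ), Z)))))))
  →17  S(S(S(S(S(S(add(add(SSSZ, mul(Z, SSSZ)), Z)))))))
  →18  S(S(S(S(S(S(add(S(add(SSZ, mul(Z, SSSZ))), Z)))))))
  →19  S(S(S(S(S(S(S(add(add(SSZ, mul(Z, SSSZ)), Z))))))))
  →20  S(S(S(S(S(S(S(add(S(add(SZ, mul(Z, SSSZ))), Z))))))))
  →21  S(S(S(S(S(S(S(S(add(add(SZ, mul(Z, SSSZ)), Z)))))))))
  →22  S(S(S(S(S(S(S(S(add(S(add(Z, mul(Z, SSSZ))), Z)))))))))
  →23  S(S(S(S(S(S(S(S(S(add(add(Z, mul(Z, SSSZ)), Z))))))))))
  →24  S(S(S(S(S(S(S(S(S(add(mul(Z, SSSZ), Z))))))))))
  →25  S(S(S(S(S(S(S(S(S(add(Z, Z))))))))))
  →26  S^9(Z)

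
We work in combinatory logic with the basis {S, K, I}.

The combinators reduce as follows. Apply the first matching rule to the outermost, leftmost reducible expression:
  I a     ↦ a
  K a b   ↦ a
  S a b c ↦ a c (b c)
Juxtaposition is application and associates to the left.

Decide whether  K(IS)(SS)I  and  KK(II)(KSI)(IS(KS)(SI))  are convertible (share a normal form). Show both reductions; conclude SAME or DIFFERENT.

Term A:
  start: K(IS)(SS)I
  →1  ISI
  →2  SI

Term B:
  start: KK(II)(KSI)(IS(KS)(SI))
  →1  K(KSI)(IS(KS)(SI))
  →2  KSI
  →3  S

Answer: DIFFERENT — A ⇓ SI, B ⇓ S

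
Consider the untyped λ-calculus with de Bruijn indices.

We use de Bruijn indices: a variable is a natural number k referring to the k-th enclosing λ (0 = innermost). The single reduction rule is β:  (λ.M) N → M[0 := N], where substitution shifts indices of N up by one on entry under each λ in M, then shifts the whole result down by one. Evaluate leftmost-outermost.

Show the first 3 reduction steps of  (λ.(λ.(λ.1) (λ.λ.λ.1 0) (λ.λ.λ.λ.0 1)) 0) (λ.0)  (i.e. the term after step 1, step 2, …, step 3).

Answer: after 3 steps: (λ.0) (λ.λ.λ.λ.0 1)

Working:
  start: (λ.(λ.(λ.1) (λ.λ.λ.1 0) (λ.λ.λ.λ.0 1)) 0) (λ.0)
  [1] (λ.(λ.1) (λ.λ.λ.1 0) (λ.λ.λ.λ.0 1)) (λ.0)
  [2] (λ.λ.0) (λ.λ.λ.1 0) (λ.λ.λ.λ.0 1)
  [3] (λ.0) (λ.λ.λ.λ.0 1)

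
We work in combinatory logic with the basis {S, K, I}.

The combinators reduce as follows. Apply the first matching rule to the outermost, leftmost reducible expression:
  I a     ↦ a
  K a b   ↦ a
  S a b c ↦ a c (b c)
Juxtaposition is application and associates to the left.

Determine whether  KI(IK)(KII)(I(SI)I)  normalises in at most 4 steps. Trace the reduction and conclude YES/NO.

  start: KI(IK)(KII)(I(SI)I)
  →1  I(KII)(I(SI)I)
  →2  KII(I(SI)I)
  →3  I(I(SI)I)
  →4  I(SI)I

Answer: NO — after 4 steps the term is I(SI)I, not yet normal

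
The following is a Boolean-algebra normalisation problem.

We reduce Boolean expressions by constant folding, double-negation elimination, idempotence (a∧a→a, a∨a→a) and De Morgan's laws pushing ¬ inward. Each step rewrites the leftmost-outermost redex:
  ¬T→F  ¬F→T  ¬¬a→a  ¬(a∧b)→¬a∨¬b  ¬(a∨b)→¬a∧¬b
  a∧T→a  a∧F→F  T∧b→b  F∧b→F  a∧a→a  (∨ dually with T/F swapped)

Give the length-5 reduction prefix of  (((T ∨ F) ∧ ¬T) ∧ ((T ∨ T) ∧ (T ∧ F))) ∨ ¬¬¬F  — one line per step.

Answer: after 5 steps: ¬¬¬F

Reduction:
  start: (((T ∨ F) ∧ ¬T) ∧ ((T ∨ T) ∧ (T ∧ F))) ∨ ¬¬¬F
  →1  ((T ∧ ¬T) ∧ ((T ∨ T) ∧ (T ∧ F))) ∨ ¬¬¬F
  →2  (¬T ∧ ((T ∨ T) ∧ (T ∧ F))) ∨ ¬¬¬F
  →3  (F ∧ ((T ∨ T) ∧ (T ∧ F))) ∨ ¬¬¬F
  →4  F ∨ ¬¬¬F
  →5  ¬¬¬F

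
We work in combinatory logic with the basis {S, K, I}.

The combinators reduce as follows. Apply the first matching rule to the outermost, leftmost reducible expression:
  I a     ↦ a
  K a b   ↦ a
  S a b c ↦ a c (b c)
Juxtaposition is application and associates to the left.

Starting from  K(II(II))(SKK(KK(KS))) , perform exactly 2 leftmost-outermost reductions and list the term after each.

Answer: after 2 steps: I(II)

Derivation:
  start: K(II(II))(SKK(KK(KS)))
  →1  II(II)
  →2  I(II)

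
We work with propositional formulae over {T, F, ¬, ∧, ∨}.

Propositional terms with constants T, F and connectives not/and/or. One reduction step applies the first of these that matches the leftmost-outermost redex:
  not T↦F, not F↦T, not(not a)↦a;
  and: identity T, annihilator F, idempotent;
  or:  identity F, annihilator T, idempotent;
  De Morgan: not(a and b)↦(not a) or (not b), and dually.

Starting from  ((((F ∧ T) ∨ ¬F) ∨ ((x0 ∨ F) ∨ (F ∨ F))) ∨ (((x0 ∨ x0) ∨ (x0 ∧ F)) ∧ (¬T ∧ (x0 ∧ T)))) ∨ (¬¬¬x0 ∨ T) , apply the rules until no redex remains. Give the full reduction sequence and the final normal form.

Answer: normal form = T  (in 6 steps)

Working:
  start: ((((F ∧ T) ∨ ¬F) ∨ ((x0 ∨ F) ∨ (F ∨ F))) ∨ (((x0 ∨ x0) ∨ (x0 ∧ F)) ∧ (¬T ∧ (x0 ∧ T)))) ∨ (¬¬¬x0 ∨ T)
  →1  (((F ∨ ¬F) ∨ ((x0 ∨ F) ∨ (F ∨ F))) ∨ (((x0 ∨ x0) ∨ (x0 ∧ F)) ∧ (¬T ∧ (x0 ∧ T)))) ∨ (¬¬¬x0 ∨ T)
  →2  ((¬F ∨ ((x0 ∨ F) ∨ (F ∨ F))) ∨ (((x0 ∨ x0) ∨ (x0 ∧ F)) ∧ (¬T ∧ (x0 ∧ T)))) ∨ (¬¬¬x0 ∨ T)
  →3  ((T ∨ ((x0 ∨ F) ∨ (F ∨ F))) ∨ (((x0 ∨ x0) ∨ (x0 ∧ F)) ∧ (¬T ∧ (x0 ∧ T)))) ∨ (¬¬¬x0 ∨ T)
  →4  (T ∨ (((x0 ∨ x0) ∨ (x0 ∧ F)) ∧ (¬T ∧ (x0 ∧ T)))) ∨ (¬¬¬x0 ∨ T)
  →5  T ∨ (¬¬¬x0 ∨ T)
  →6  T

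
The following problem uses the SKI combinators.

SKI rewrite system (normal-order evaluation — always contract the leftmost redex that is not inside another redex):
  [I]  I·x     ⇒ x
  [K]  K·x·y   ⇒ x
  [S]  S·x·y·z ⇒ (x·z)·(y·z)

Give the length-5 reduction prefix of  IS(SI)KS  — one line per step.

Answer: after 5 steps: S

Reduction:
  start: IS(SI)KS
  →1  S(SI)KS
  →2  SIS(KS)
  →3  I(KS)(S(KS))
  →4  KS(S(KS))
  →5  S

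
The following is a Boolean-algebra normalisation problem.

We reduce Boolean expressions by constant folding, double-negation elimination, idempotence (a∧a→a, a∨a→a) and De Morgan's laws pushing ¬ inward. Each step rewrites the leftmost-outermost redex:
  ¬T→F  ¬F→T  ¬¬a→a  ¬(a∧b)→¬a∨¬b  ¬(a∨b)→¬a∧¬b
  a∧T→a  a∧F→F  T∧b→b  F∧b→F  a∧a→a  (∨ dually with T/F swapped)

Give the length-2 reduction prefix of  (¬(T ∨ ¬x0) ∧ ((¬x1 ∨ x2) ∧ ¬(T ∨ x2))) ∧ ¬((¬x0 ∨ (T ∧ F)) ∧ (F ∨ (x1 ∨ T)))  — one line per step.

Answer: after 2 steps: ((F ∧ ¬¬x0) ∧ ((¬x1 ∨ x2) ∧ ¬(T ∨ x2))) ∧ ¬((¬x0 ∨ (T ∧ F)) ∧ (F ∨ (x1 ∨ T)))

Derivation:
  start: (¬(T ∨ ¬x0) ∧ ((¬x1 ∨ x2) ∧ ¬(T ∨ x2))) ∧ ¬((¬x0 ∨ (T ∧ F)) ∧ (F ∨ (x1 ∨ T)))
  step 1: ((¬T ∧ ¬¬x0) ∧ ((¬x1 ∨ x2) ∧ ¬(T ∨ x2))) ∧ ¬((¬x0 ∨ (T ∧ F)) ∧ (F ∨ (x1 ∨ T)))
  step 2: ((F ∧ ¬¬x0) ∧ ((¬x1 ∨ x2) ∧ ¬(T ∨ x2))) ∧ ¬((¬x0 ∨ (T ∧ F)) ∧ (F ∨ (x1 ∨ T)))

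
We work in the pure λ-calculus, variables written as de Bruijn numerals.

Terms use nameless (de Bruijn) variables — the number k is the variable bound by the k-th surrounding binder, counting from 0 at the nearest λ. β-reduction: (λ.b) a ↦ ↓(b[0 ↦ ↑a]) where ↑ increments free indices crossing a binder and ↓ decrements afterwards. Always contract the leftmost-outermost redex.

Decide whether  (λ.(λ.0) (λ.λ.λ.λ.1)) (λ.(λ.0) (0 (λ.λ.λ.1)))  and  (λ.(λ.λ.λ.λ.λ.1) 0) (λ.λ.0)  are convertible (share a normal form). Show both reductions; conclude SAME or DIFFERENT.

Term A:
  start: (λ.(λ.0) (λ.λ.λ.λ.1)) (λ.(λ.0) (0 (λ.λ.λ.1)))
  →1  (λ.0) (λ.λ.λ.λ.1)
  →2  λ.λ.λ.λ.1

Term B:
  start: (λ.(λ.λ.λ.λ.λ.1) 0) (λ.λ.0)
  →1  (λ.λ.λ.λ.λ.1) (λ.λ.0)
  →2  λ.λ.λ.λ.1

Answer: SAME — A ⇓ λ.λ.λ.λ.1, B ⇓ λ.λ.λ.λ.1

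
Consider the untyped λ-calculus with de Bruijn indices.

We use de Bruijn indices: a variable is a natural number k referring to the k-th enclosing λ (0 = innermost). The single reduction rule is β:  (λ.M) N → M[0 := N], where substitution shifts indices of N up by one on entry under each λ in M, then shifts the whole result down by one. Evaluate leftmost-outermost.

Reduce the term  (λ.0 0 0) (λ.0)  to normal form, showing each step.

  start: (λ.0 0 0) (λ.0)
  [1] (λ.0) (λ.0) (λ.0)
  [2] (λ.0) (λ.0)
  [3] λ.0

Answer: normal form = λ.0  (in 3 steps)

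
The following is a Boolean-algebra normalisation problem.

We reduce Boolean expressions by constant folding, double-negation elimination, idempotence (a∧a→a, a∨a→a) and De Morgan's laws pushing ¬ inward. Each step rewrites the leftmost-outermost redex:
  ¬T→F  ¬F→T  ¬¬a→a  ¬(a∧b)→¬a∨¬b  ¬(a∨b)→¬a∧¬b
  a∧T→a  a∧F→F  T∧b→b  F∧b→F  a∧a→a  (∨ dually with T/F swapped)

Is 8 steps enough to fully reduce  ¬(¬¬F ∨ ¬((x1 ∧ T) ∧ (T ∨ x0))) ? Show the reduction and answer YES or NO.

  start: ¬(¬¬F ∨ ¬((x1 ∧ T) ∧ (T ∨ x0)))
  step 1: ¬¬¬F ∧ ¬¬((x1 ∧ T) ∧ (T ∨ x0))
  step 2: ¬F ∧ ¬¬((x1 ∧ T) ∧ (T ∨ x0))
  step 3: T ∧ ¬¬((x1 ∧ T) ∧ (T ∨ x0))
  step 4: ¬¬((x1 ∧ T) ∧ (T ∨ x0))
  step 5: (x1 ∧ T) ∧ (T ∨ x0)
  step 6: x1 ∧ (T ∨ x0)
  step 7: x1 ∧ T
  step 8: x1

Answer: YES — reaches normal form x1 in 8 ≤ 8 steps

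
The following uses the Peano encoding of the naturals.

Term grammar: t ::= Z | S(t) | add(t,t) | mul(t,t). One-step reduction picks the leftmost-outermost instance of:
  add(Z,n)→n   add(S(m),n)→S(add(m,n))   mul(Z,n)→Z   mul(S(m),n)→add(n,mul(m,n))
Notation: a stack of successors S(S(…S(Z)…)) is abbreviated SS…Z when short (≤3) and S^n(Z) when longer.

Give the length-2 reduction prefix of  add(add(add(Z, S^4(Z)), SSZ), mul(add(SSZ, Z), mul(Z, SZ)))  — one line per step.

Answer: after 2 steps: add(S(add(SSSZ, SSZ)), mul(add(SSZ, Z), mul(Z, SZ)))

Derivation:
  start: add(add(add(Z, S^4(Z)), SSZ), mul(add(SSZ, Z), mul(Z, SZ)))
  step 1: add(add(S^4(Z), SSZ), mul(add(SSZ, Z), mul(Z, SZ)))
  step 2: add(S(add(SSSZ, SSZ)), mul(add(SSZ, Z), mul(Z, SZ)))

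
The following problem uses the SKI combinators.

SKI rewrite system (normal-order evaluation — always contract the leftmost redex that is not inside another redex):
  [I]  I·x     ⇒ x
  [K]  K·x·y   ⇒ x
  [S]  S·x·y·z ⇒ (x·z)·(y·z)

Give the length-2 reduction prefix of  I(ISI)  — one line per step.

  start: I(ISI)
  step 1: ISI
  step 2: SI

Answer: after 2 steps: SI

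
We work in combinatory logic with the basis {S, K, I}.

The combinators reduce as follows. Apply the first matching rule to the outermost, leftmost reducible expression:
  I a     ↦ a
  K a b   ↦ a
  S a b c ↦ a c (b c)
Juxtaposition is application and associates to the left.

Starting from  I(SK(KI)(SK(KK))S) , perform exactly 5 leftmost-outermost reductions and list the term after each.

Answer: after 5 steps: S

Working:
  start: I(SK(KI)(SK(KK))S)
  step 1: SK(KI)(SK(KK))S
  step 2: K(SK(KK))(KI(SK(KK)))S
  step 3: SK(KK)S
  step 4: KS(KKS)
  step 5: S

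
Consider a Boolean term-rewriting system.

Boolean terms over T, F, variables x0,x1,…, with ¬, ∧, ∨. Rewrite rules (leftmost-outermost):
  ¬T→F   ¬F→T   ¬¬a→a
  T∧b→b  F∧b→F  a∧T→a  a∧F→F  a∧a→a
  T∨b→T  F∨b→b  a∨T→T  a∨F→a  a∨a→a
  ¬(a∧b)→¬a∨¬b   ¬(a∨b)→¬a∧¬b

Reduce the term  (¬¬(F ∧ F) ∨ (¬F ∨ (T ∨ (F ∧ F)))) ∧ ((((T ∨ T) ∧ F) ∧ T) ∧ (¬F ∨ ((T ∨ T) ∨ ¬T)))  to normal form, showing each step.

  start: (¬¬(F ∧ F) ∨ (¬F ∨ (T ∨ (F ∧ F)))) ∧ ((((T ∨ T) ∧ F) ∧ T) ∧ (¬F ∨ ((T ∨ T) ∨ ¬T)))
  step 1: ((F ∧ F) ∨ (¬F ∨ (T ∨ (F ∧ F)))) ∧ ((((T ∨ T) ∧ F) ∧ T) ∧ (¬F ∨ ((T ∨ T) ∨ ¬T)))
  step 2: (F ∨ (¬F ∨ (T ∨ (F ∧ F)))) ∧ ((((T ∨ T) ∧ F) ∧ T) ∧ (¬F ∨ ((T ∨ T) ∨ ¬T)))
  step 3: (¬F ∨ (T ∨ (F ∧ F))) ∧ ((((T ∨ T) ∧ F) ∧ T) ∧ (¬F ∨ ((T ∨ T) ∨ ¬T)))
  step 4: (T ∨ (T ∨ (F ∧ F))) ∧ ((((T ∨ T) ∧ F) ∧ T) ∧ (¬F ∨ ((T ∨ T) ∨ ¬T)))
  step 5: T ∧ ((((T ∨ T) ∧ F) ∧ T) ∧ (¬F ∨ ((T ∨ T) ∨ ¬T)))
  step 6: (((T ∨ T) ∧ F) ∧ T) ∧ (¬F ∨ ((T ∨ T) ∨ ¬T))
  step 7: ((T ∨ T) ∧ F) ∧ (¬F ∨ ((T ∨ T) ∨ ¬T))
  step 8: F ∧ (¬F ∨ ((T ∨ T) ∨ ¬T))
  step 9: F

Answer: normal form = F  (in 9 steps)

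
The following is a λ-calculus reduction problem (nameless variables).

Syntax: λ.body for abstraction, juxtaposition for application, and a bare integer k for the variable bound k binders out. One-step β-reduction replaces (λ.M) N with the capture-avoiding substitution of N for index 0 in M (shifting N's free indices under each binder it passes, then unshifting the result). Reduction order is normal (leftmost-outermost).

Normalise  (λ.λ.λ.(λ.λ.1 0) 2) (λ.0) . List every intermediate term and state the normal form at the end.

  start: (λ.λ.λ.(λ.λ.1 0) 2) (λ.0)
  step 1: λ.λ.(λ.λ.1 0) (λ.0)
  step 2: λ.λ.λ.(λ.0) 0
  step 3: λ.λ.λ.0

Answer: normal form = λ.λ.λ.0  (in 3 steps)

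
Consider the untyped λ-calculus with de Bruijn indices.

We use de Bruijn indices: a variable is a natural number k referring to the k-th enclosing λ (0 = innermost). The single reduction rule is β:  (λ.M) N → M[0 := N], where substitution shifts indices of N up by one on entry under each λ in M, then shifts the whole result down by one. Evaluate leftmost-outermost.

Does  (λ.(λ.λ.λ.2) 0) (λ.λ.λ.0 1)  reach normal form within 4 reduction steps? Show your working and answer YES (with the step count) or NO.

  start: (λ.(λ.λ.λ.2) 0) (λ.λ.λ.0 1)
  step 1: (λ.λ.λ.2) (λ.λ.λ.0 1)
  step 2: λ.λ.λ.λ.λ.0 1

Answer: YES — reaches normal form λ.λ.λ.λ.λ.0 1 in 2 ≤ 4 steps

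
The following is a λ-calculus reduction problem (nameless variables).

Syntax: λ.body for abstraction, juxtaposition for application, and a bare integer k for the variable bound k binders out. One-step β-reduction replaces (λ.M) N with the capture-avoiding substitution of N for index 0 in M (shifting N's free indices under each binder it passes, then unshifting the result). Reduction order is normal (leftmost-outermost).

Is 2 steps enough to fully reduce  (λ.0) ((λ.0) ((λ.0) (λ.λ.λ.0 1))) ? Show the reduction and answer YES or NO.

Answer: NO — after 2 steps the term is (λ.0) (λ.λ.λ.0 1), not yet normal

Derivation:
  start: (λ.0) ((λ.0) ((λ.0) (λ.λ.λ.0 1)))
  step 1: (λ.0) ((λ.0) (λ.λ.λ.0 1))
  step 2: (λ.0) (λ.λ.λ.0 1)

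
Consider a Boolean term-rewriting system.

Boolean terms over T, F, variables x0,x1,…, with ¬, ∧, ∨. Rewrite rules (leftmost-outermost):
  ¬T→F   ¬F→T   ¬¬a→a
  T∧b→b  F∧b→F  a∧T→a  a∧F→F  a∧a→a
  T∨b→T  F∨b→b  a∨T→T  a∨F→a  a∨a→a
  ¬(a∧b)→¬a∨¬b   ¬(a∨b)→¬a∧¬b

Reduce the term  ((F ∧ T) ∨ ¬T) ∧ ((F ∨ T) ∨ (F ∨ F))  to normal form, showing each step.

  start: ((F ∧ T) ∨ ¬T) ∧ ((F ∨ T) ∨ (F ∨ F))
  step 1: (F ∨ ¬T) ∧ ((F ∨ T) ∨ (F ∨ F))
  step 2: ¬T ∧ ((F ∨ T) ∨ (F ∨ F))
  step 3: F ∧ ((F ∨ T) ∨ (F ∨ F))
  step 4: F

Answer: normal form = F  (in 4 steps)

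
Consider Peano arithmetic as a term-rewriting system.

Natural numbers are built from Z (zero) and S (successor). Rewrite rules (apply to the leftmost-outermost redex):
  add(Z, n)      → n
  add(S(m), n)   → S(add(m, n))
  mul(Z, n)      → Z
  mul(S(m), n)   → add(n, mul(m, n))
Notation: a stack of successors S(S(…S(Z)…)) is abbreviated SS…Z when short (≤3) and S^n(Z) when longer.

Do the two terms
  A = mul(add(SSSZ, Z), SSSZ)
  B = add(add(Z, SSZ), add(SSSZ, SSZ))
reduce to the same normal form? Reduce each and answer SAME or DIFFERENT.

Answer: DIFFERENT — A ⇓ S^9(Z), B ⇓ S^7(Z)

Working:
Term A:
  start: mul(add(SSSZ, Z), SSSZ)
  [1] mul(S(add(SSZ, Z)), SSSZ)
  [2] add(SSSZ, mul(add(SSZ, Z), SSSZ))
  [3] S(add(SSZ, mul(add(SSZ, Z), SSSZ)))
  [4] S(S(add(SZ, mul(add(SSZ, Z), SSSZ))))
  [5] S(S(S(add(Z, mul(add(SSZ, Z), SSSZ)))))
  [6] S(S(S(mul(add(SSZ, Z), SSSZ))))
  [7] S(S(S(mul(S(add(SZ, Z)), SSSZ))))
  [8] S(S(S(add(SSSZ, mul(add(SZ, Z), SSSZ)))))
  [9] S(S(S(S(add(SSZ, mul(add(SZ, Z), SSSZ))))))
  [10] S(S(S(S(S(add(SZ, mul(add(SZ, Z), SSSZ)))))))
  [11] S(S(S(S(S(S(add(Z, mul(add(SZ, Z), SSSZ))))))))
  [12] S(S(S(S(S(S(mul(add(SZ, Z), SSSZ)))))))
  [13] S(S(S(S(S(S(mul(S(add(Z, Z)), SSSZ)))))))
  [14] S(S(S(S(S(S(add(SSSZ, mul(add(Z, Z), SSSZ))))))))
  [15] S(S(S(S(S(S(S(add(SSZ, mul(add(Z, Z), SSSZ)))))))))
  [16] S(S(S(S(S(S(S(S(add(SZ, mul(add(Z, Z), SSSZ))))))))))
  [17] S(S(S(S(S(S(S(S(S(add(Z, mul(add(Z, Z), SSSZ)))))))))))
  [18] S(S(S(S(S(S(S(S(S(mul(add(Z, Z), SSSZ))))))))))
  [19] S(S(S(S(S(S(S(S(S(mul(Z, SSSZ))))))))))
  [20] S^9(Z)

Term B:
  start: add(add(Z, SSZ), add(SSSZ, SSZ))
  [1] add(SSZ, add(SSSZ, SSZ))
  [2] S(add(SZ, add(SSSZ, SSZ)))
  [3] S(S(add(Z, add(SSSZ, SSZ))))
  [4] S(S(add(SSSZ, SSZ)))
  [5] S(S(S(add(SSZ, SSZ))))
  [6] S(S(S(S(add(SZ, SSZ)))))
  [7] S(S(S(S(S(add(Z, SSZ))))))
  [8] S^7(Z)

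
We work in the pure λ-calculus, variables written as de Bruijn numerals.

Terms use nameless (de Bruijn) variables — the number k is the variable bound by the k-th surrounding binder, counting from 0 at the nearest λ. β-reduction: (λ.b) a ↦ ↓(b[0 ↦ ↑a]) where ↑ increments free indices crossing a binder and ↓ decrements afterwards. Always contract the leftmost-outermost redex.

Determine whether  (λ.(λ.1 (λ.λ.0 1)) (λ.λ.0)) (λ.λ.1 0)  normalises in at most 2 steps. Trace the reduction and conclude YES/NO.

  start: (λ.(λ.1 (λ.λ.0 1)) (λ.λ.0)) (λ.λ.1 0)
  [1] (λ.(λ.λ.1 0) (λ.λ.0 1)) (λ.λ.0)
  [2] (λ.λ.1 0) (λ.λ.0 1)

Answer: NO — after 2 steps the term is (λ.λ.1 0) (λ.λ.0 1), not yet normal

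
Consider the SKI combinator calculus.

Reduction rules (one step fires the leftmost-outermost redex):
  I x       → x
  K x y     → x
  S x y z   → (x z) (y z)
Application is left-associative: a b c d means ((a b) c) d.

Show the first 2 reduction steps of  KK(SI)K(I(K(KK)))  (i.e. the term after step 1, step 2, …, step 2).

Answer: after 2 steps: K

Derivation:
  start: KK(SI)K(I(K(KK)))
  step 1: KK(I(K(KK)))
  step 2: K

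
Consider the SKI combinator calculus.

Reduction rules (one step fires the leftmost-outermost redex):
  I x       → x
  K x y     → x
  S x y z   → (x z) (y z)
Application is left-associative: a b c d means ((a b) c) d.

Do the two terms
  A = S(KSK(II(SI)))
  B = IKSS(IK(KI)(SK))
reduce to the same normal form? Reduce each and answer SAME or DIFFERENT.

Answer: DIFFERENT — A ⇓ S(S(SI)), B ⇓ S(KI)

Derivation:
Term A:
  start: S(KSK(II(SI)))
  →1  S(S(II(SI)))
  →2  S(S(I(SI)))
  →3  S(S(SI))

Term B:
  start: IKSS(IK(KI)(SK))
  →1  KSS(IK(KI)(SK))
  →2  S(IK(KI)(SK))
  →3  S(K(KI)(SK))
  →4  S(KI)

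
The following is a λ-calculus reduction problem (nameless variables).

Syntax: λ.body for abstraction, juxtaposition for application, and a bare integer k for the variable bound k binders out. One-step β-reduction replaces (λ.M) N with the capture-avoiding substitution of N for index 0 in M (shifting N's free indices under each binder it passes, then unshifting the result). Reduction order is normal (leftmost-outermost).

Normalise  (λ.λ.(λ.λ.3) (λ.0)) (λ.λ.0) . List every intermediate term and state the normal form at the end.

  start: (λ.λ.(λ.λ.3) (λ.0)) (λ.λ.0)
  step 1: λ.(λ.λ.λ.λ.0) (λ.0)
  step 2: λ.λ.λ.λ.0

Answer: normal form = λ.λ.λ.λ.0  (in 2 steps)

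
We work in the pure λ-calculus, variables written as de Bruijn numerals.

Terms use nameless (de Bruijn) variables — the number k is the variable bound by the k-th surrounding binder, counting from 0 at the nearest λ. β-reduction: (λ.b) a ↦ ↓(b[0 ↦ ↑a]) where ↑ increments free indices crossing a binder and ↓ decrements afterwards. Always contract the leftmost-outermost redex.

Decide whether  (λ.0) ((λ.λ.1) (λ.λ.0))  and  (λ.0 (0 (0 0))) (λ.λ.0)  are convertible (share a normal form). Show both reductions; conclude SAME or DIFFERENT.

Answer: DIFFERENT — A ⇓ λ.λ.λ.0, B ⇓ λ.0

Working:
Term A:
  start: (λ.0) ((λ.λ.1) (λ.λ.0))
  [1] (λ.λ.1) (λ.λ.0)
  [2] λ.λ.λ.0

Term B:
  start: (λ.0 (0 (0 0))) (λ.λ.0)
  [1] (λ.λ.0) ((λ.λ.0) ((λ.λ.0) (λ.λ.0)))
  [2] λ.0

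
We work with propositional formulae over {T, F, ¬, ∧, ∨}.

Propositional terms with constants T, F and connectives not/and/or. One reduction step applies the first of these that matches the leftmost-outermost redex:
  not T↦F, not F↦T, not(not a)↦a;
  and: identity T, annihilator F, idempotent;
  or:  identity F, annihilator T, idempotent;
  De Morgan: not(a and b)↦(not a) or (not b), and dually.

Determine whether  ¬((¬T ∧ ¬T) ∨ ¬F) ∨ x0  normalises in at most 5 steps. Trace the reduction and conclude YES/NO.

Answer: NO — after 5 steps the term is ¬¬F ∨ x0, not yet normal

Reduction:
  start: ¬((¬T ∧ ¬T) ∨ ¬F) ∨ x0
  →1  (¬(¬T ∧ ¬T) ∧ ¬¬F) ∨ x0
  →2  ((¬¬T ∨ ¬¬T) ∧ ¬¬F) ∨ x0
  →3  (¬¬T ∧ ¬¬F) ∨ x0
  →4  (T ∧ ¬¬F) ∨ x0
  →5  ¬¬F ∨ x0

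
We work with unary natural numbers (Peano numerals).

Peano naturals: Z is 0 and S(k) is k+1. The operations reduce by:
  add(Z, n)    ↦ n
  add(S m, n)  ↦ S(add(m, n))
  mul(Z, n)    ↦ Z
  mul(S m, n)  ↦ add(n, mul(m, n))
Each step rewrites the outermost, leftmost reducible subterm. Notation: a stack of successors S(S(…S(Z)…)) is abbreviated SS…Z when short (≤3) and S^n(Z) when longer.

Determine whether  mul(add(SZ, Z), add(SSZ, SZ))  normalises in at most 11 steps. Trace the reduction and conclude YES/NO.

Answer: YES — reaches normal form SSSZ in 11 ≤ 11 steps

Reduction:
  start: mul(add(SZ, Z), add(SSZ, SZ))
  →1  mul(S(add(Z, Z)), add(SSZ, SZ))
  →2  add(add(SSZ, SZ), mul(add(Z, Z), add(SSZ, SZ)))
  →3  add(S(add(SZ, SZ)), mul(add(Z, Z), add(SSZ, SZ)))
  →4  S(add(add(SZ, SZ), mul(add(Z, Z), add(SSZ, SZ))))
  →5  S(add(S(add(Z, SZ)), mul(add(Z, Z), add(SSZ, SZ))))
  →6  S(S(add(add(Z, SZ), mul(add(Z, Z), add(SSZ, SZ)))))
  →7  S(S(add(SZ, mul(add(Z, Z), add(SSZ, SZ)))))
  →8  S(S(S(add(Z, mul(add(Z, Z), add(SSZ, SZ))))))
  →9  S(S(S(mul(add(Z, Z), add(SSZ, SZ)))))
  →10  S(S(S(mul(Z, add(SSZ, SZ)))))
  →11  SSSZ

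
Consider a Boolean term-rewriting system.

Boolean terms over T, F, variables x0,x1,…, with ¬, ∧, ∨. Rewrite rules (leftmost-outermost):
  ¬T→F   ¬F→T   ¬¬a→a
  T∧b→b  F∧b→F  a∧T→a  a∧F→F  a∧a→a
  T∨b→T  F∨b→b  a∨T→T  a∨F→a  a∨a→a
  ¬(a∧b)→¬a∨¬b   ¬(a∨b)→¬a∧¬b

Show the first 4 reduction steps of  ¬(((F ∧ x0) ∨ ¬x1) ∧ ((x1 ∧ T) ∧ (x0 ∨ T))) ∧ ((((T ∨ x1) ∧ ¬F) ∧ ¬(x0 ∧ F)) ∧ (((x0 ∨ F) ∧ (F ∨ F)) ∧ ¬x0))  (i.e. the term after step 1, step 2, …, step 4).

Answer: after 4 steps: (((T ∨ ¬x0) ∧ ¬¬x1) ∨ ¬((x1 ∧ T) ∧ (x0 ∨ T))) ∧ ((((T ∨ x1) ∧ ¬F) ∧ ¬(x0 ∧ F)) ∧ (((x0 ∨ F) ∧ (F ∨ F)) ∧ ¬x0))

Working:
  start: ¬(((F ∧ x0) ∨ ¬x1) ∧ ((x1 ∧ T) ∧ (x0 ∨ T))) ∧ ((((T ∨ x1) ∧ ¬F) ∧ ¬(x0 ∧ F)) ∧ (((x0 ∨ F) ∧ (F ∨ F)) ∧ ¬x0))
  →1  (¬((F ∧ x0) ∨ ¬x1) ∨ ¬((x1 ∧ T) ∧ (x0 ∨ T))) ∧ ((((T ∨ x1) ∧ ¬F) ∧ ¬(x0 ∧ F)) ∧ (((x0 ∨ F) ∧ (F ∨ F)) ∧ ¬x0))
  →2  ((¬(F ∧ x0) ∧ ¬¬x1) ∨ ¬((x1 ∧ T) ∧ (x0 ∨ T))) ∧ ((((T ∨ x1) ∧ ¬F) ∧ ¬(x0 ∧ F)) ∧ (((x0 ∨ F) ∧ (F ∨ F)) ∧ ¬x0))
  →3  (((¬F ∨ ¬x0) ∧ ¬¬x1) ∨ ¬((x1 ∧ T) ∧ (x0 ∨ T))) ∧ ((((T ∨ x1) ∧ ¬F) ∧ ¬(x0 ∧ F)) ∧ (((x0 ∨ F) ∧ (F ∨ F)) ∧ ¬x0))
  →4  (((T ∨ ¬x0) ∧ ¬¬x1) ∨ ¬((x1 ∧ T) ∧ (x0 ∨ T))) ∧ ((((T ∨ x1) ∧ ¬F) ∧ ¬(x0 ∧ F)) ∧ (((x0 ∨ F) ∧ (F ∨ F)) ∧ ¬x0))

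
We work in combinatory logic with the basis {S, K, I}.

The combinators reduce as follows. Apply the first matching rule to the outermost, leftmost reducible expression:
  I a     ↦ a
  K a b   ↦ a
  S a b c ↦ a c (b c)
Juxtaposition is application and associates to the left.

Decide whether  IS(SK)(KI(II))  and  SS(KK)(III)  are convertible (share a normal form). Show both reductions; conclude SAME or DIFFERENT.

Term A:
  start: IS(SK)(KI(II))
  →1  S(SK)(KI(II))
  →2  S(SK)I

Term B:
  start: SS(KK)(III)
  →1  S(III)(KK(III))
  →2  S(II)(KK(III))
  →3  SI(KK(III))
  →4  SIK

Answer: DIFFERENT — A ⇓ S(SK)I, B ⇓ SIK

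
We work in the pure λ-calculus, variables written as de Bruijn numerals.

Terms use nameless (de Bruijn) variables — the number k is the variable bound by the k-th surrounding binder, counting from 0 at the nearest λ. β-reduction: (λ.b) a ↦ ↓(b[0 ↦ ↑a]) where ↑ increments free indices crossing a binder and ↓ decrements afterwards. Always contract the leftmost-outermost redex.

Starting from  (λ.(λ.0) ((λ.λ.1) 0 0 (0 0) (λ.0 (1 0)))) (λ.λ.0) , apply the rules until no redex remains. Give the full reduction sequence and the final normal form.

  start: (λ.(λ.0) ((λ.λ.1) 0 0 (0 0) (λ.0 (1 0)))) (λ.λ.0)
  step 1: (λ.0) ((λ.λ.1) (λ.λ.0) (λ.λ.0) ((λ.λ.0) (λ.λ.0)) (λ.0 ((λ.λ.0) 0)))
  step 2: (λ.λ.1) (λ.λ.0) (λ.λ.0) ((λ.λ.0) (λ.λ.0)) (λ.0 ((λ.λ.0) 0))
  step 3: (λ.λ.λ.0) (λ.λ.0) ((λ.λ.0) (λ.λ.0)) (λ.0 ((λ.λ.0) 0))
  step 4: (λ.λ.0) ((λ.λ.0) (λ.λ.0)) (λ.0 ((λ.λ.0) 0))
  step 5: (λ.0) (λ.0 ((λ.λ.0) 0))
  step 6: λ.0 ((λ.λ.0) 0)
  step 7: λ.0 (λ.0)

Answer: normal form = λ.0 (λ.0)  (in 7 steps)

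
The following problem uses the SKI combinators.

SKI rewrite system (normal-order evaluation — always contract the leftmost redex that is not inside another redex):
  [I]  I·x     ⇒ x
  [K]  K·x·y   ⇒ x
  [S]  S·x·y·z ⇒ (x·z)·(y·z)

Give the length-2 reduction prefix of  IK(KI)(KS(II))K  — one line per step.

  start: IK(KI)(KS(II))K
  [1] K(KI)(KS(II))K
  [2] KIK

Answer: after 2 steps: KIK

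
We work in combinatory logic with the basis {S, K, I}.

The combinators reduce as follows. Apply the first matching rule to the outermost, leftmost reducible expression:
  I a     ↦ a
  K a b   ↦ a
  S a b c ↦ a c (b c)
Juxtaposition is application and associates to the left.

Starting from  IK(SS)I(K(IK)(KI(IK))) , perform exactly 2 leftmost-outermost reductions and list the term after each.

  start: IK(SS)I(K(IK)(KI(IK)))
  [1] K(SS)I(K(IK)(KI(IK)))
  [2] SS(K(IK)(KI(IK)))

Answer: after 2 steps: SS(K(IK)(KI(IK)))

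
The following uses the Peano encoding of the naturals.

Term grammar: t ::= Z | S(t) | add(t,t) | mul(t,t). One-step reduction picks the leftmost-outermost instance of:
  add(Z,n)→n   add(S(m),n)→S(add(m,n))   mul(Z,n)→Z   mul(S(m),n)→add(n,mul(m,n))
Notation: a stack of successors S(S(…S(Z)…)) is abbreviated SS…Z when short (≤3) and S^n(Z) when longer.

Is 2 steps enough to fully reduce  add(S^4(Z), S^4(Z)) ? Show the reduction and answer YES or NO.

  start: add(S^4(Z), S^4(Z))
  [1] S(add(SSSZ, S^4(Z)))
  [2] S(S(add(SSZ, S^4(Z))))

Answer: NO — after 2 steps the term is S(S(add(SSZ, S^4(Z)))), not yet normal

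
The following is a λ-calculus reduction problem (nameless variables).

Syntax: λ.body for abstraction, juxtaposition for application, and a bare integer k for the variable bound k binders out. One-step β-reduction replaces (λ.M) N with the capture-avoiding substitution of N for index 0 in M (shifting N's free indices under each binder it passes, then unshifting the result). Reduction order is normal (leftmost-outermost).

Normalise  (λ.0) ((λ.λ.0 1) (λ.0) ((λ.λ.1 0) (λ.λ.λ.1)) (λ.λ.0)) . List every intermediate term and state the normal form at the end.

Answer: normal form = λ.λ.λ.0  (in 7 steps)

Derivation:
  start: (λ.0) ((λ.λ.0 1) (λ.0) ((λ.λ.1 0) (λ.λ.λ.1)) (λ.λ.0))
  step 1: (λ.λ.0 1) (λ.0) ((λ.λ.1 0) (λ.λ.λ.1)) (λ.λ.0)
  step 2: (λ.0 (λ.0)) ((λ.λ.1 0) (λ.λ.λ.1)) (λ.λ.0)
  step 3: (λ.λ.1 0) (λ.λ.λ.1) (λ.0) (λ.λ.0)
  step 4: (λ.(λ.λ.λ.1) 0) (λ.0) (λ.λ.0)
  step 5: (λ.λ.λ.1) (λ.0) (λ.λ.0)
  step 6: (λ.λ.1) (λ.λ.0)
  step 7: λ.λ.λ.0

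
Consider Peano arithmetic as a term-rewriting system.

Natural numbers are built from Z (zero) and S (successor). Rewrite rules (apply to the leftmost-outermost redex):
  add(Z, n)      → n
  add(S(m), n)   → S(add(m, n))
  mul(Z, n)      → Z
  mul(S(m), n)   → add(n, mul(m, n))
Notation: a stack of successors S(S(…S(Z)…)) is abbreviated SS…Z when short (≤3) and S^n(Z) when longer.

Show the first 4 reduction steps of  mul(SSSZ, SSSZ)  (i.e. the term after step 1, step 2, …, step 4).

  start: mul(SSSZ, SSSZ)
  step 1: add(SSSZ, mul(SSZ, SSSZ))
  step 2: S(add(SSZ, mul(SSZ, SSSZ)))
  step 3: S(S(add(SZ, mul(SSZ, SSSZ))))
  step 4: S(S(S(add(Z, mul(SSZ, SSSZ)))))

Answer: after 4 steps: S(S(S(add(Z, mul(SSZ, SSSZ)))))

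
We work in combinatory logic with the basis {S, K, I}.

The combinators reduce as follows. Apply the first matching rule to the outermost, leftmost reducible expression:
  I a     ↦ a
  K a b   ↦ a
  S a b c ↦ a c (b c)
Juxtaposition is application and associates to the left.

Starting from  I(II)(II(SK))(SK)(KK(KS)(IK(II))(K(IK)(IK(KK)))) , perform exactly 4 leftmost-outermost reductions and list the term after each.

Answer: after 4 steps: I(SK)(SK)(KK(KS)(IK(II))(K(IK)(IK(KK))))

Reduction:
  start: I(II)(II(SK))(SK)(KK(KS)(IK(II))(K(IK)(IK(KK))))
  [1] II(II(SK))(SK)(KK(KS)(IK(II))(K(IK)(IK(KK))))
  [2] I(II(SK))(SK)(KK(KS)(IK(II))(K(IK)(IK(KK))))
  [3] II(SK)(SK)(KK(KS)(IK(II))(K(IK)(IK(KK))))
  [4] I(SK)(SK)(KK(KS)(IK(II))(K(IK)(IK(KK))))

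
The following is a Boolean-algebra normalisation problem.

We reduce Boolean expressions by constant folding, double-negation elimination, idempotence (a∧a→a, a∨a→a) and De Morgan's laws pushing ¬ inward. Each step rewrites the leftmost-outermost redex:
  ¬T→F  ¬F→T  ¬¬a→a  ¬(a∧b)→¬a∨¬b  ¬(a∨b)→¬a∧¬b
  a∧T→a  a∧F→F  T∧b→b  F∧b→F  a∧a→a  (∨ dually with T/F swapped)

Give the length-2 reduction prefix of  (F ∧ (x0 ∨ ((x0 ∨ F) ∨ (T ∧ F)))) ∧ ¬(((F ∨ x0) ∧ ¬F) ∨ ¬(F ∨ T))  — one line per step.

  start: (F ∧ (x0 ∨ ((x0 ∨ F) ∨ (T ∧ F)))) ∧ ¬(((F ∨ x0) ∧ ¬F) ∨ ¬(F ∨ T))
  [1] F ∧ ¬(((F ∨ x0) ∧ ¬F) ∨ ¬(F ∨ T))
  [2] F

Answer: after 2 steps: F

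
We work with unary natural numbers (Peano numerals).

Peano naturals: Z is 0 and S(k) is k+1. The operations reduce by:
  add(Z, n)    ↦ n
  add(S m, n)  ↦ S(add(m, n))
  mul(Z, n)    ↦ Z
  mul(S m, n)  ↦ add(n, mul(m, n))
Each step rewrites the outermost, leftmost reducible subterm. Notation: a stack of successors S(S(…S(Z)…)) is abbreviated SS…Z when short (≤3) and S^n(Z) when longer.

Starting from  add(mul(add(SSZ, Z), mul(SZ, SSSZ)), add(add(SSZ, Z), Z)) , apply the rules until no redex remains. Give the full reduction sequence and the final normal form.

  start: add(mul(add(SSZ, Z), mul(SZ, SSSZ)), add(add(SSZ, Z), Z))
  [1] add(mul(S(add(SZ, Z)), mul(SZ, SSSZ)), add(add(SSZ, Z), Z))
  [2] add(add(mul(SZ, SSSZ), mul(add(SZ, Z), mul(SZ, SSSZ))), add(add(SSZ, Z), Z))
  [3] add(add(add(SSSZ, mul(Z, SSSZ)), mul(add(SZ, Z), mul(SZ, SSSZ))), add(add(SSZ, Z), Z))
  [4] add(add(S(add(SSZ, mul(Z, SSSZ))), mul(add(SZ, Z), mul(SZ, SSSZ))), add(add(SSZ, Z), Z))
  [5] add(S(add(add(SSZ, mul(Z, SSSZ)), mul(add(SZ, Z), mul(SZ, SSSZ)))), add(add(SSZ, Z), Z))
  [6] S(add(add(add(SSZ, mul(Z, SSSZ)), mul(add(SZ, Z), mul(SZ, SSSZ))), add(add(SSZ, Z), Z)))
  [7] S(add(add(S(add(SZ, mul(Z, SSSZ))), mul(add(SZ, Z), mul(SZ, SSSZ))), add(add(SSZ, Z), Z)))
  [8] S(add(S(add(add(SZ, mul(Z, SSSZ)), mul(add(SZ, Z), mul(SZ, SSSZ)))), add(add(SSZ, Z), Z)))
  [9] S(S(add(add(add(SZ, mul(Z, SSSZ)), mul(add(SZ, Z), mul(SZ, SSSZ))), add(add(SSZ, Z), Z))))
  [10] S(S(add(add(S(add(Z, mul(Z, SSSZ))), mul(add(SZ, Z), mul(SZ, SSSZ))), add(add(SSZ, Z), Z))))
  [11] S(S(add(S(add(add(Z, mul(Z, SSSZ)), mul(add(SZ, Z), mul(SZ, SSSZ)))), add(add(SSZ, Z), Z))))
  [12] S(S(S(add(add(add(Z, mul(Z, SSSZ)), mul(add(SZ, Z), mul(SZ, SSSZ))), add(add(SSZ, Z), Z)))))
  [13] S(S(S(add(add(mul(Z, SSSZ), mul(add(SZ, Z), mul(SZ, SSSZ))), add(add(SSZ, Z), Z)))))
  [14] S(S(S(add(add(Z, mul(add(SZ, Z), mul(SZ, SSSZ))), add(add(SSZ, Z), Z)))))
  [15] S(S(S(add(mul(add(SZ, Z), mul(SZ, SSSZ)), add(add(SSZ, Z), Z)))))
  [16] S(S(S(add(mul(S(add(Z, Z)), mul(SZ, SSSZ)), add(add(SSZ, Z), Z)))))
  [17] S(S(S(add(add(mul(SZ, SSSZ), mul(add(Z, Z), mul(SZ, SSSZ))), add(add(SSZ, Z), Z)))))
  [18] S(S(S(add(add(add(SSSZ, mul(Z, SSSZ)), mul(add(Z, Z), mul(SZ, SSSZ))), add(add(SSZ, Z), Z)))))
  [19] S(S(S(add(add(S(add(SSZ, mul(Z, SSSZ))), mul(add(Z, Z), mul(SZ, SSSZ))), add(add(SSZ, Z), Z)))))
  [20] S(S(S(add(S(add(add(SSZ, mul(Z, SSSZ)), mul(add(Z, Z), mul(SZ, SSSZ)))), add(add(SSZ, Z), Z)))))
  [21] S(S(S(S(add(add(add(SSZ, mul(Z, SSSZ)), mul(add(Z, Z), mul(SZ, SSSZ))), add(add(SSZ, Z), Z))))))
  [22] S(S(S(S(add(add(S(add(SZ, mul(Z, SSSZ))), mul(add(Z, Z), mul(SZ, SSSZ))), add(add(SSZ, Z), Z))))))
  [23] S(S(S(S(add(S(add(add(SZ, mul(Z, SSSZ)), mul(add(Z, Z), mul(SZ, SSSZ)))), add(add(SSZ, Z), Z))))))
  [24] S(S(S(S(S(add(add(add(SZ, mul(Z, SSSZ)), mul(add(Z, Z), mul(SZ, SSSZ))), add(add(SSZ, Z), Z)))))))
  [25] S(S(S(S(S(add(add(S(add(Z, mul(Z, SSSZ))), mul(add(Z, Z), mul(SZ, SSSZ))), add(add(SSZ, Z), Z)))))))
  [26] S(S(S(S(S(add(S(add(add(Z, mul(Z, SSSZ)), mul(add(Z, Z), mul(SZ, SSSZ)))), add(add(SSZ, Z), Z)))))))
  [27] S(S(S(S(S(S(add(add(add(Z, mul(Z, SSSZ)), mul(add(Z, Z), mul(SZ, SSSZ))), add(add(SSZ, Z), Z))))))))
  [28] S(S(S(S(S(S(add(add(mul(Z, SSSZ), mul(add(Z, Z), mul(SZ, SSSZ))), add(add(SSZ, Z), Z))))))))
  [29] S(S(S(S(S(S(add(add(Z, mul(add(Z, Z), mul(SZ, SSSZ))), add(add(SSZ, Z), Z))))))))
  [30] S(S(S(S(S(S(add(mul(add(Z, Z), mul(SZ, SSSZ)), add(add(SSZ, Z), Z))))))))
  [31] S(S(S(S(S(S(add(mul(Z, mul(SZ, SSSZ)), add(add(SSZ, Z), Z))))))))
  [32] S(S(S(S(S(S(add(Z, add(add(SSZ, Z), Z))))))))
  [33] S(S(S(S(S(S(add(add(SSZ, Z), Z)))))))
  [34] S(S(S(S(S(S(add(S(add(SZ, Z)), Z)))))))
  [35] S(S(S(S(S(S(S(add(add(SZ, Z), Z))))))))
  [36] S(S(S(S(S(S(S(add(S(add(Z, Z)), Z))))))))
  [37] S(S(S(S(S(S(S(S(add(add(Z, Z), Z)))))))))
  [38] S(S(S(S(S(S(S(S(add(Z, Z)))))))))
  [39] S^8(Z)

Answer: normal form = S^8(Z)  (in 39 steps)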